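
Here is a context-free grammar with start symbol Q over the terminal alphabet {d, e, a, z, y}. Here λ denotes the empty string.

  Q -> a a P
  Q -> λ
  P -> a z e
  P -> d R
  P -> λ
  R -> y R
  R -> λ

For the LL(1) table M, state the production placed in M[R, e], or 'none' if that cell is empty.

FIRST(Q): from Q->a a P we get {a}; from Q->λ we get {λ}. So FIRST(Q) = {λ, a}.
FIRST(P): from P->a z e we get {a}; from P->d R we get {d}; from P->λ we get {λ}. So FIRST(P) = {λ, a, d}.
FIRST(R): from R->y R we get {y}; from R->λ we get {λ}. So FIRST(R) = {λ, y}.
FOLLOW(Q) includes $ since Q is the start symbol.
FOLLOW(P): in Q->a a P, the suffix after P is empty, so FOLLOW(P) ⊇ FOLLOW(Q) = {$}. Thus FOLLOW(P) = {$}.
FOLLOW(R): in P->d R, the suffix after R is empty, so FOLLOW(R) ⊇ FOLLOW(P) = {$}; in R->y R, the suffix after R is empty (adds nothing new). Thus FOLLOW(R) = {$}.
For R -> y R: FIRST(y R) = {y}, so it goes in M[R, t] for t ∈ {y}.
For R -> λ: FIRST(λ) = {λ}, so it goes in M[R, t] for t ∈ {}; since λ ∈ FIRST, also for every t ∈ FOLLOW(R) = {$}.
None of these place a production in M[R, e].

none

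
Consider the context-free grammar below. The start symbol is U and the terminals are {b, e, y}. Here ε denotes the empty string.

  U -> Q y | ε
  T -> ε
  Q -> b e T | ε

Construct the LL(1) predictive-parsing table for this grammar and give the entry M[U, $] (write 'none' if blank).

U -> ε

FIRST(T) = {ε}
FIRST(Q) = {ε, b}
FIRST(U) = {ε, b, y}  (via Q y)
FOLLOW(U) includes $ since U is the start symbol.
FOLLOW(U): U appears on no right-hand side. Thus FOLLOW(U) = {$}.
For U -> Q y: FIRST(Q y) = {b, y}, so it goes in M[U, t] for t ∈ {b, y}.
For U -> ε: FIRST(ε) = {ε}, so it goes in M[U, t] for t ∈ {}; since ε ∈ FIRST, also for every t ∈ FOLLOW(U) = {$}.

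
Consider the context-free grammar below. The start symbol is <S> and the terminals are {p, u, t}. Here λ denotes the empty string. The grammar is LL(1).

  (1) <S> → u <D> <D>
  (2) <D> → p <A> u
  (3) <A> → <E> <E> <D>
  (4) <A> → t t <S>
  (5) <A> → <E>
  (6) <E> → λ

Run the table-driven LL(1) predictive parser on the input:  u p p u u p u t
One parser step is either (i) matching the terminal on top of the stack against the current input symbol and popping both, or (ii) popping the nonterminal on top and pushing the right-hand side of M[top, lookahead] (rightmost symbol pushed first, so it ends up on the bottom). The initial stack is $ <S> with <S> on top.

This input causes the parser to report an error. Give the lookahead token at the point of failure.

step 1: stack=$ <S>  input=u p p u u p u t $  — expand <S> → u <D> <D>
step 2: stack=$ <D> <D> u  input=u p p u u p u t $  — match u
step 3: stack=$ <D> <D>  input=p p u u p u t $  — expand <D> → p <A> u
step 4: stack=$ <D> u <A> p  input=p p u u p u t $  — match p
step 5: stack=$ <D> u <A>  input=p u u p u t $  — expand <A> → <E> <E> <D>
step 6: stack=$ <D> u <D> <E> <E>  input=p u u p u t $  — expand <E> → λ
step 7: stack=$ <D> u <D> <E>  input=p u u p u t $  — expand <E> → λ
step 8: stack=$ <D> u <D>  input=p u u p u t $  — expand <D> → p <A> u
step 9: stack=$ <D> u u <A> p  input=p u u p u t $  — match p
step 10: stack=$ <D> u u <A>  input=u u p u t $  — expand <A> → <E>
step 11: stack=$ <D> u u <E>  input=u u p u t $  — expand <E> → λ
step 12: stack=$ <D> u u  input=u u p u t $  — match u
step 13: stack=$ <D> u  input=u p u t $  — match u
step 14: stack=$ <D>  input=p u t $  — expand <D> → p <A> u
step 15: stack=$ u <A> p  input=p u t $  — match p
step 16: stack=$ u <A>  input=u t $  — expand <A> → <E>
step 17: stack=$ u <E>  input=u t $  — expand <E> → λ
step 18: stack=$ u  input=u t $  — match u
step 19: stack=$  input=t $  — error: stack empty but input remains

t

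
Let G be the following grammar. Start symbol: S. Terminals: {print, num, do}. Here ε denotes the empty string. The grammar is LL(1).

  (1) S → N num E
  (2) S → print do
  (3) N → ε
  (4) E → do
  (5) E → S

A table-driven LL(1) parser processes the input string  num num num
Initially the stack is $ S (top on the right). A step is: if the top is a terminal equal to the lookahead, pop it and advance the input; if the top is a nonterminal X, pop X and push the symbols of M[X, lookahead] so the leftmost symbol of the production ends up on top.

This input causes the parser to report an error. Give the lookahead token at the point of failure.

      Stack      Input          Action
   1  $ S        num num num $  expand S → N num E
   2  $ E num N  num num num $  expand N → ε
   3  $ E num    num num num $  match num
   4  $ E        num num $      expand E → S
   5  $ S        num num $      expand S → N num E
   6  $ E num N  num num $      expand N → ε
   7  $ E num    num num $      match num
   8  $ E        num $          expand E → S
   9  $ S        num $          expand S → N num E
  10  $ E num N  num $          expand N → ε
  11  $ E num    num $          match num
  12  $ E        $              error: M[E, $] is empty

$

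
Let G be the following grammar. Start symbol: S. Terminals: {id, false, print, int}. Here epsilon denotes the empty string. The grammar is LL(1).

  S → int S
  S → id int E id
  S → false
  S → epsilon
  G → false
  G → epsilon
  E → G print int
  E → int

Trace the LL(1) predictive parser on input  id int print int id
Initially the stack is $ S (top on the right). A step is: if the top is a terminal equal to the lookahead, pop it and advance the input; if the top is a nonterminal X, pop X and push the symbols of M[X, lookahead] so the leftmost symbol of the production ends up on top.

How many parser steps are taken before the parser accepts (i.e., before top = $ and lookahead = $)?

     Stack             Input                  Action
  1  $ S               id int print int id $  expand S → id int E id
  2  $ id E int id     id int print int id $  match id
  3  $ id E int        int print int id $     match int
  4  $ id E            print int id $         expand E → G print int
  5  $ id int print G  print int id $         expand G → epsilon
  6  $ id int print    print int id $         match print
  7  $ id int          int id $               match int
  8  $ id              id $                   match id
Accept reached after 8 steps.

8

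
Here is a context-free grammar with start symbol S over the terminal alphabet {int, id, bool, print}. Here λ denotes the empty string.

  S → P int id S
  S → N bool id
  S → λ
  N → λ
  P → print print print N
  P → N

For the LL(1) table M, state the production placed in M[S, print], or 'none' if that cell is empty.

FIRST(N) = {λ}
FIRST(P) = {λ, print}  (via N)
FIRST(S) = {λ, bool, int, print}  (via P int id S, N bool id)
FOLLOW(S) includes $ since S is the start symbol.
FOLLOW(S): in S→P int id S, the suffix after S is empty (adds nothing new). Thus FOLLOW(S) = {$}.
For S → P int id S: FIRST(P int id S) = {int, print}, so it goes in M[S, t] for t ∈ {int, print}.
For S → N bool id: FIRST(N bool id) = {bool}, so it goes in M[S, t] for t ∈ {bool}.
For S → λ: FIRST(λ) = {λ}, so it goes in M[S, t] for t ∈ {}; since λ ∈ FIRST, also for every t ∈ FOLLOW(S) = {$}.

S → P int id S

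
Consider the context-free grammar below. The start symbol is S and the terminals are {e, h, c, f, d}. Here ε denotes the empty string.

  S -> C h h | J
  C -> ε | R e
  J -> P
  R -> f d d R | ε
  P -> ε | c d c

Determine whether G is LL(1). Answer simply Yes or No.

FIRST(S) = {ε, c, e, f, h}
FIRST(C) = {ε, e, f}
FIRST(J) = {ε, c}
FIRST(R) = {ε, f}
FIRST(P) = {ε, c}
FOLLOW(S) = {$}
FOLLOW(C) = {h}
FOLLOW(J) = {$}
FOLLOW(R) = {e}
FOLLOW(P) = {$}
Each cell of M receives at most one production.

Yes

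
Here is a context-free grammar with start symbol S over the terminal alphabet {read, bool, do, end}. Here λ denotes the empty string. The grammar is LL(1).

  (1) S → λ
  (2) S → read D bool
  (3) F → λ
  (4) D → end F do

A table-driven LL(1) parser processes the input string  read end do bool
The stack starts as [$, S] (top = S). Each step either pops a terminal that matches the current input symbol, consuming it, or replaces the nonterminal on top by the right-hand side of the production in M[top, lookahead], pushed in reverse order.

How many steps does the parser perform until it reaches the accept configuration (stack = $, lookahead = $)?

7

step 1: stack=$ S  input=read end do bool $  — expand S → read D bool
step 2: stack=$ bool D read  input=read end do bool $  — match read
step 3: stack=$ bool D  input=end do bool $  — expand D → end F do
step 4: stack=$ bool do F end  input=end do bool $  — match end
step 5: stack=$ bool do F  input=do bool $  — expand F → λ
step 6: stack=$ bool do  input=do bool $  — match do
step 7: stack=$ bool  input=bool $  — match bool
Accept reached after 7 steps.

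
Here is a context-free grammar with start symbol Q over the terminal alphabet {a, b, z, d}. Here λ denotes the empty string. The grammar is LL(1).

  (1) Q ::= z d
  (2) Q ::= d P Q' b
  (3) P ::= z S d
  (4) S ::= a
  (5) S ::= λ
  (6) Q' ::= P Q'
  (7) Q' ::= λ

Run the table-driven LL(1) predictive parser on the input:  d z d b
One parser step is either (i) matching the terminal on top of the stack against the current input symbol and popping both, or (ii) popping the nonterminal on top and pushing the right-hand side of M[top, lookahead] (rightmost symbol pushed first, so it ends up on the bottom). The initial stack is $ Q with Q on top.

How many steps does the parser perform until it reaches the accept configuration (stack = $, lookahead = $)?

step 1: stack=$ Q  input=d z d b $  — expand Q ::= d P Q' b
step 2: stack=$ b Q' P d  input=d z d b $  — match d
step 3: stack=$ b Q' P  input=z d b $  — expand P ::= z S d
step 4: stack=$ b Q' d S z  input=z d b $  — match z
step 5: stack=$ b Q' d S  input=d b $  — expand S ::= λ
step 6: stack=$ b Q' d  input=d b $  — match d
step 7: stack=$ b Q'  input=b $  — expand Q' ::= λ
step 8: stack=$ b  input=b $  — match b
Accept reached after 8 steps.

8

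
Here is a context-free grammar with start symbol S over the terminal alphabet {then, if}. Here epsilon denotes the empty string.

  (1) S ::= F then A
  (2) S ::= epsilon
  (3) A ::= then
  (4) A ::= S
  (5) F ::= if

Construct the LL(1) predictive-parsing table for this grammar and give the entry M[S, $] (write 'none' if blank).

FIRST(F) = {if}
FIRST(S) = {epsilon, if}  (via F then A)
FIRST(A) = {epsilon, if, then}  (via S)
FOLLOW(S) includes $ since S is the start symbol.
FOLLOW(S): in A::=S, the suffix after S is empty, so FOLLOW(S) ⊇ FOLLOW(A) = {$}. Thus FOLLOW(S) = {$}.
FOLLOW(A): in S::=F then A, the suffix after A is empty, so FOLLOW(A) ⊇ FOLLOW(S) = {$}. Thus FOLLOW(A) = {$}.
For S ::= F then A: FIRST(F then A) = {if}, so it goes in M[S, t] for t ∈ {if}.
For S ::= epsilon: FIRST(epsilon) = {epsilon}, so it goes in M[S, t] for t ∈ {}; since epsilon ∈ FIRST, also for every t ∈ FOLLOW(S) = {$}.

S ::= epsilon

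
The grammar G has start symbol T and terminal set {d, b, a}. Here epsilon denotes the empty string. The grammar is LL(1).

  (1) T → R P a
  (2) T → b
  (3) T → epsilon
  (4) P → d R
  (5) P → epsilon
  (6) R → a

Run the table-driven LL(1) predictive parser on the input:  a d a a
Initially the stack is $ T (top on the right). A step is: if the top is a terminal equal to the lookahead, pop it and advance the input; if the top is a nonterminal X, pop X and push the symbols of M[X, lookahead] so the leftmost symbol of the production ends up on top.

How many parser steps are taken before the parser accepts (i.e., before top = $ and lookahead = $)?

step 1: stack=$ T  input=a d a a $  — expand T → R P a
step 2: stack=$ a P R  input=a d a a $  — expand R → a
step 3: stack=$ a P a  input=a d a a $  — match a
step 4: stack=$ a P  input=d a a $  — expand P → d R
step 5: stack=$ a R d  input=d a a $  — match d
step 6: stack=$ a R  input=a a $  — expand R → a
step 7: stack=$ a a  input=a a $  — match a
step 8: stack=$ a  input=a $  — match a
Accept reached after 8 steps.

8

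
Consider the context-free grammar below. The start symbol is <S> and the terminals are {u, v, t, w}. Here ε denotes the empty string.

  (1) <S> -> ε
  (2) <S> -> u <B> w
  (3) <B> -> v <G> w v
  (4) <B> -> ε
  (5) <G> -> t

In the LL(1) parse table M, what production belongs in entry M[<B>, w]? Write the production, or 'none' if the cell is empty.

<B> -> ε

FIRST(<S>) = {ε, u}
FIRST(<B>) = {ε, v}
FIRST(<G>) = {t}
FOLLOW(<S>) includes $ since <S> is the start symbol.
FOLLOW(<B>): in <S>->u <B> w, <B> is followed by w with FIRST {w}. Thus FOLLOW(<B>) = {w}.
For <B> -> v <G> w v: FIRST(v <G> w v) = {v}, so it goes in M[<B>, t] for t ∈ {v}.
For <B> -> ε: FIRST(ε) = {ε}, so it goes in M[<B>, t] for t ∈ {}; since ε ∈ FIRST, also for every t ∈ FOLLOW(<B>) = {w}.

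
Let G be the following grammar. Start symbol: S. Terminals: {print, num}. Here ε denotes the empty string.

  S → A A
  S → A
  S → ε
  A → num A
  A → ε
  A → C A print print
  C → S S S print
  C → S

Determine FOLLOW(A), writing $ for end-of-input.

{$, num, print}

FIRST(S): from S→A A we get {ε, num, print}; from S→A we get {ε, num, print}; from S→ε we get {ε}. So FIRST(S) = {ε, num, print}.
FIRST(C): from C→S S S print we get {num, print}; from C→S we get {ε, num, print}. So FIRST(C) = {ε, num, print}.
FIRST(A): from A→num A we get {num}; from A→ε we get {ε}; from A→C A print print we get {num, print}. So FIRST(A) = {ε, num, print}.
FOLLOW(S) includes $ since S is the start symbol.
FOLLOW(C): in A→C A print print, C is followed by A print print with FIRST {num, print}. Thus FOLLOW(C) = {num, print}.
FOLLOW(S): in C→S S S print (occurrence 1), S is followed by S S print with FIRST {num, print}; in C→S S S print (occurrence 2), S is followed by S print with FIRST {num, print}; in C→S S S print (occurrence 3), S is followed by print with FIRST {print}; in C→S, the suffix after S is empty, so FOLLOW(S) ⊇ FOLLOW(C) = {num, print}. Thus FOLLOW(S) = {$, num, print}.
FOLLOW(A): in S→A A (occurrence 1), A is followed by A with FIRST {ε, num, print}; in S→A A (occurrence 1), the suffix after A is nullable, so FOLLOW(A) ⊇ FOLLOW(S) = {$, num, print}; in S→A A (occurrence 2), the suffix after A is empty, so FOLLOW(A) ⊇ FOLLOW(S) = {$, num, print}; in S→A, the suffix after A is empty, so FOLLOW(A) ⊇ FOLLOW(S) = {$, num, print}; in A→num A, the suffix after A is empty (adds nothing new); in A→C A print print, A is followed by print print with FIRST {print}. Thus FOLLOW(A) = {$, num, print}.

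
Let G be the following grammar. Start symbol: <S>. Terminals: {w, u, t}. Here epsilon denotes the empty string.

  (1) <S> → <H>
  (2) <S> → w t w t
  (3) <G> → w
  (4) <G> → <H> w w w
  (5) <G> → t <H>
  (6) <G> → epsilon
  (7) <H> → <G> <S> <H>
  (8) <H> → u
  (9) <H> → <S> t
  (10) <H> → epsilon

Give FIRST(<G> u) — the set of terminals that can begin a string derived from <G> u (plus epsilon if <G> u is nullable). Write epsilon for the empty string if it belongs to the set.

FIRST(<S>): from <S>→<H> we get {epsilon, t, u, w}; from <S>→w t w t we get {w}. So FIRST(<S>) = {epsilon, t, u, w}.
FIRST(<G>): from <G>→w we get {w}; from <G>→<H> w w w we get {t, u, w}; from <G>→t <H> we get {t}; from <G>→epsilon we get {epsilon}. So FIRST(<G>) = {epsilon, t, u, w}.
FIRST(<H>): from <H>→<G> <S> <H> we get {epsilon, t, u, w}; from <H>→u we get {u}; from <H>→<S> t we get {t, u, w}; from <H>→epsilon we get {epsilon}. So FIRST(<H>) = {epsilon, t, u, w}.
FIRST(<G> u): take FIRST of each symbol in turn, carrying on past any symbol whose FIRST contains epsilon; result {t, u, w}.

{t, u, w}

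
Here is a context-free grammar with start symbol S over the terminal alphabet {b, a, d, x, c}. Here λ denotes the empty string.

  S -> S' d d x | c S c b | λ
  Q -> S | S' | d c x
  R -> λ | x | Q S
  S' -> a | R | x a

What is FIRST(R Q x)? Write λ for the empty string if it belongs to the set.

FIRST(S): from S->S' d d x we get {a, c, d, x}; from S->c S c b we get {c}; from S->λ we get {λ}. So FIRST(S) = {λ, a, c, d, x}.
FIRST(Q): from Q->S we get {λ, a, c, d, x}; from Q->S' we get {λ, a, c, d, x}; from Q->d c x we get {d}. So FIRST(Q) = {λ, a, c, d, x}.
FIRST(R): from R->λ we get {λ}; from R->x we get {x}; from R->Q S we get {λ, a, c, d, x}. So FIRST(R) = {λ, a, c, d, x}.
FIRST(S'): from S'->a we get {a}; from S'->R we get {λ, a, c, d, x}; from S'->x a we get {x}. So FIRST(S') = {λ, a, c, d, x}.
FIRST(R Q x): take FIRST of each symbol in turn, carrying on past any symbol whose FIRST contains λ; result {a, c, d, x}.

{a, c, d, x}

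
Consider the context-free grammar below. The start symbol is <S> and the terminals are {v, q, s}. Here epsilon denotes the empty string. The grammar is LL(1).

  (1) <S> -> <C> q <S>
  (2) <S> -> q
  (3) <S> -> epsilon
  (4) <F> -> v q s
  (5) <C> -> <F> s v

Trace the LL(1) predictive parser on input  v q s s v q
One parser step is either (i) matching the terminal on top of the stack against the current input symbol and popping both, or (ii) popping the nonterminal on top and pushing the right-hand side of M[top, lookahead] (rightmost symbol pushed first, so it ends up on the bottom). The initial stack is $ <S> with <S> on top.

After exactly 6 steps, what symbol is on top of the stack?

step 1: stack=$ <S>  input=v q s s v q $  — expand <S> -> <C> q <S>
step 2: stack=$ <S> q <C>  input=v q s s v q $  — expand <C> -> <F> s v
step 3: stack=$ <S> q v s <F>  input=v q s s v q $  — expand <F> -> v q s
step 4: stack=$ <S> q v s s q v  input=v q s s v q $  — match v
step 5: stack=$ <S> q v s s q  input=q s s v q $  — match q
step 6: stack=$ <S> q v s s  input=s s v q $  — match s
Stack after step 6: $ <S> q v s (top = s).

s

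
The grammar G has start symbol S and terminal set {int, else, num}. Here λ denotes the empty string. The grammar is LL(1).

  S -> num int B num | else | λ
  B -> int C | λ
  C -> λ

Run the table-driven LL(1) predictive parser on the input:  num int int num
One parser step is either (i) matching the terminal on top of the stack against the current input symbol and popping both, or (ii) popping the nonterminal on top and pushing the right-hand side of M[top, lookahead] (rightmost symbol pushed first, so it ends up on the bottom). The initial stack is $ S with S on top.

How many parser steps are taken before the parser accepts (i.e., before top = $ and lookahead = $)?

7

step 1: stack=$ S  input=num int int num $  — expand S -> num int B num
step 2: stack=$ num B int num  input=num int int num $  — match num
step 3: stack=$ num B int  input=int int num $  — match int
step 4: stack=$ num B  input=int num $  — expand B -> int C
step 5: stack=$ num C int  input=int num $  — match int
step 6: stack=$ num C  input=num $  — expand C -> λ
step 7: stack=$ num  input=num $  — match num
Accept reached after 7 steps.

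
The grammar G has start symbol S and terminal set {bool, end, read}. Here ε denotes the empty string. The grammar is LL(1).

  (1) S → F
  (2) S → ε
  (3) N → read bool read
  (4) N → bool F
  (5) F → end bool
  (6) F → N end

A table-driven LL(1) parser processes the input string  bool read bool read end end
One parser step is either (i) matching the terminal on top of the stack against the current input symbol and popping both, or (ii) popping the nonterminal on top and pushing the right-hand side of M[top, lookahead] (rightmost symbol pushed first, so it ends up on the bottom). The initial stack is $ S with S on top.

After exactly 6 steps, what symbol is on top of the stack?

read

step 1: stack=$ S  input=bool read bool read end end $  — expand S → F
step 2: stack=$ F  input=bool read bool read end end $  — expand F → N end
step 3: stack=$ end N  input=bool read bool read end end $  — expand N → bool F
step 4: stack=$ end F bool  input=bool read bool read end end $  — match bool
step 5: stack=$ end F  input=read bool read end end $  — expand F → N end
step 6: stack=$ end end N  input=read bool read end end $  — expand N → read bool read
Stack after step 6: $ end end read bool read (top = read).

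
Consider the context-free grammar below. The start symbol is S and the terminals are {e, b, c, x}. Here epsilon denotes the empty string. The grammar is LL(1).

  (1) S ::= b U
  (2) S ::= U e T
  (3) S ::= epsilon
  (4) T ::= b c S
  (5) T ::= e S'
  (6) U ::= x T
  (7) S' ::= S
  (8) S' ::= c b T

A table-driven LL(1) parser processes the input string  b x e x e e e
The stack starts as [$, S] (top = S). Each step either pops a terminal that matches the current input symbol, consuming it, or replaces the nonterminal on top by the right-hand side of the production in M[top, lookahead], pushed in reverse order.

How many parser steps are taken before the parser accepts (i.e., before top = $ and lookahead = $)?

      Stack       Input            Action
   1  $ S         b x e x e e e $  expand S ::= b U
   2  $ U b       b x e x e e e $  match b
   3  $ U         x e x e e e $    expand U ::= x T
   4  $ T x       x e x e e e $    match x
   5  $ T         e x e e e $      expand T ::= e S'
   6  $ S' e      e x e e e $      match e
   7  $ S'        x e e e $        expand S' ::= S
   8  $ S         x e e e $        expand S ::= U e T
   9  $ T e U     x e e e $        expand U ::= x T
  10  $ T e T x   x e e e $        match x
  11  $ T e T     e e e $          expand T ::= e S'
  12  $ T e S' e  e e e $          match e
  13  $ T e S'    e e $            expand S' ::= S
  14  $ T e S     e e $            expand S ::= epsilon
  15  $ T e       e e $            match e
  16  $ T         e $              expand T ::= e S'
  17  $ S' e      e $              match e
  18  $ S'        $                expand S' ::= S
  19  $ S         $                expand S ::= epsilon
Accept reached after 19 steps.

19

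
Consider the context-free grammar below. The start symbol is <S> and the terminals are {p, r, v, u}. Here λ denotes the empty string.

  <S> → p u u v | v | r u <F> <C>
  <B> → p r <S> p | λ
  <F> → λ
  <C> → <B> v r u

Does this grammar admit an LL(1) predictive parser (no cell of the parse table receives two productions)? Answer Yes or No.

Yes

FIRST(<S>) = {p, r, v}
FIRST(<B>) = {λ, p}
FIRST(<F>) = {λ}
FIRST(<C>) = {p, v}
FOLLOW(<S>) = {$, p}
FOLLOW(<B>) = {v}
FOLLOW(<F>) = {p, v}
FOLLOW(<C>) = {$, p}
Each cell of M receives at most one production.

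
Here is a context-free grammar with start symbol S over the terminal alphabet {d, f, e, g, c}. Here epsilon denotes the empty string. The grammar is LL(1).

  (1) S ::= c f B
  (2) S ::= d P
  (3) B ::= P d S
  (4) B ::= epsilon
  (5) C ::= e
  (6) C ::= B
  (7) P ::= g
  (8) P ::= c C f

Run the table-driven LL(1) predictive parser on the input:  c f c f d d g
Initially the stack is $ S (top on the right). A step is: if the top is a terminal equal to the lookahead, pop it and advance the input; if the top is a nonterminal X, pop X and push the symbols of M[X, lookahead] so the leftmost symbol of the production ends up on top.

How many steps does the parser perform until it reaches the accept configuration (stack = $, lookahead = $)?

      Stack        Input            Action
   1  $ S          c f c f d d g $  expand S ::= c f B
   2  $ B f c      c f c f d d g $  match c
   3  $ B f        f c f d d g $    match f
   4  $ B          c f d d g $      expand B ::= P d S
   5  $ S d P      c f d d g $      expand P ::= c C f
   6  $ S d f C c  c f d d g $      match c
   7  $ S d f C    f d d g $        expand C ::= B
   8  $ S d f B    f d d g $        expand B ::= epsilon
   9  $ S d f      f d d g $        match f
  10  $ S d        d d g $          match d
  11  $ S          d g $            expand S ::= d P
  12  $ P d        d g $            match d
  13  $ P          g $              expand P ::= g
  14  $ g          g $              match g
Accept reached after 14 steps.

14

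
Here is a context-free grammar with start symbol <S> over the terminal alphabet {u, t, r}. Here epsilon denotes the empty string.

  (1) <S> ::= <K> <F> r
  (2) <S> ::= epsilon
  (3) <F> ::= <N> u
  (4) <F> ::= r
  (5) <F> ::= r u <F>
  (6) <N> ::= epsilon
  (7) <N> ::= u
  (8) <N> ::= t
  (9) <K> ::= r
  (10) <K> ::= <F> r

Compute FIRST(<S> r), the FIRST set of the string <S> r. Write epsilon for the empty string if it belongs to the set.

FIRST(<N>) = {epsilon, t, u}
FIRST(<F>) = {r, t, u}  (via <N> u)
FIRST(<K>) = {r, t, u}  (via <F> r)
FIRST(<S>) = {epsilon, r, t, u}  (via <K> <F> r)
FIRST(<S> r): take FIRST of each symbol in turn, carrying on past any symbol whose FIRST contains epsilon; result {r, t, u}.

{r, t, u}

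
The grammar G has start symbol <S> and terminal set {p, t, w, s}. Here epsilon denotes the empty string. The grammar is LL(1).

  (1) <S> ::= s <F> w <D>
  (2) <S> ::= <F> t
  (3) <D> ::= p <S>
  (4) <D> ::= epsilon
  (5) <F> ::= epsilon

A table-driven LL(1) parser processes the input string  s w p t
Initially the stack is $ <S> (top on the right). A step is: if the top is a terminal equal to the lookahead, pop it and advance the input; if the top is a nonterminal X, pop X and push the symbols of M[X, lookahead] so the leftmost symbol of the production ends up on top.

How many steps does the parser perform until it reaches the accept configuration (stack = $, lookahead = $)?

9

step 1: stack=$ <S>  input=s w p t $  — expand <S> ::= s <F> w <D>
step 2: stack=$ <D> w <F> s  input=s w p t $  — match s
step 3: stack=$ <D> w <F>  input=w p t $  — expand <F> ::= epsilon
step 4: stack=$ <D> w  input=w p t $  — match w
step 5: stack=$ <D>  input=p t $  — expand <D> ::= p <S>
step 6: stack=$ <S> p  input=p t $  — match p
step 7: stack=$ <S>  input=t $  — expand <S> ::= <F> t
step 8: stack=$ t <F>  input=t $  — expand <F> ::= epsilon
step 9: stack=$ t  input=t $  — match t
Accept reached after 9 steps.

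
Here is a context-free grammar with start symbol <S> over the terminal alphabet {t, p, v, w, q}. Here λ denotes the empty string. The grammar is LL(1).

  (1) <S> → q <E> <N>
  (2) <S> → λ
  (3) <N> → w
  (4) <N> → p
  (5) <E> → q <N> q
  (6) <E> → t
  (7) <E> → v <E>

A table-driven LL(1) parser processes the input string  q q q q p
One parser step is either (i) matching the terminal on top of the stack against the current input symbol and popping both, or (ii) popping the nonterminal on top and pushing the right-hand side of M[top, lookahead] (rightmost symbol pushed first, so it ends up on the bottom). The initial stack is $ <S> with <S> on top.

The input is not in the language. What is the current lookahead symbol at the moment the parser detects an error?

     Stack          Input        Action
  1  $ <S>          q q q q p $  expand <S> → q <E> <N>
  2  $ <N> <E> q    q q q q p $  match q
  3  $ <N> <E>      q q q p $    expand <E> → q <N> q
  4  $ <N> q <N> q  q q q p $    match q
  5  $ <N> q <N>    q q p $      error: M[<N>, q] is empty

q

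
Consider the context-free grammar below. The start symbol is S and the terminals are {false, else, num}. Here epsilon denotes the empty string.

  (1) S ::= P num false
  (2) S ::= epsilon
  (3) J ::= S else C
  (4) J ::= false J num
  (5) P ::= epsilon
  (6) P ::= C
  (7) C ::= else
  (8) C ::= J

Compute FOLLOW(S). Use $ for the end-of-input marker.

FIRST(S): from S::=P num false we get {else, false, num}; from S::=epsilon we get {epsilon}. So FIRST(S) = {epsilon, else, false, num}.
FIRST(J): from J::=S else C we get {else, false, num}; from J::=false J num we get {false}. So FIRST(J) = {else, false, num}.
FIRST(C): from C::=else we get {else}; from C::=J we get {else, false, num}. So FIRST(C) = {else, false, num}.
FIRST(P): from P::=epsilon we get {epsilon}; from P::=C we get {else, false, num}. So FIRST(P) = {epsilon, else, false, num}.
FOLLOW(S) includes $ since S is the start symbol.
FOLLOW(S): in J::=S else C, S is followed by else C with FIRST {else}. Thus FOLLOW(S) = {$, else}.
FOLLOW(P): in S::=P num false, P is followed by num false with FIRST {num}. Thus FOLLOW(P) = {num}.
FOLLOW(J): in J::=false J num, J is followed by num with FIRST {num}; in C::=J, the suffix after J is empty, so FOLLOW(J) ⊇ FOLLOW(C) = {num}. Thus FOLLOW(J) = {num}.
FOLLOW(C): in J::=S else C, the suffix after C is empty, so FOLLOW(C) ⊇ FOLLOW(J) = {num}; in P::=C, the suffix after C is empty, so FOLLOW(C) ⊇ FOLLOW(P) = {num}. Thus FOLLOW(C) = {num}.

{$, else}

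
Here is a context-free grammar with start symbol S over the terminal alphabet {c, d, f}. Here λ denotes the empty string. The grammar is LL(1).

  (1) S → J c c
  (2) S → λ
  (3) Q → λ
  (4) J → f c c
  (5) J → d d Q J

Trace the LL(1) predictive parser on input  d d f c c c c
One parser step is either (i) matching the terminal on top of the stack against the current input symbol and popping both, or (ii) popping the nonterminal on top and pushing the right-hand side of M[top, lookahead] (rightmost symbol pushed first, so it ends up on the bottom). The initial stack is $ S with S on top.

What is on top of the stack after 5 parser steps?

J

     Stack          Input            Action
  1  $ S            d d f c c c c $  expand S → J c c
  2  $ c c J        d d f c c c c $  expand J → d d Q J
  3  $ c c J Q d d  d d f c c c c $  match d
  4  $ c c J Q d    d f c c c c $    match d
  5  $ c c J Q      f c c c c $      expand Q → λ
Stack after step 5: $ c c J (top = J).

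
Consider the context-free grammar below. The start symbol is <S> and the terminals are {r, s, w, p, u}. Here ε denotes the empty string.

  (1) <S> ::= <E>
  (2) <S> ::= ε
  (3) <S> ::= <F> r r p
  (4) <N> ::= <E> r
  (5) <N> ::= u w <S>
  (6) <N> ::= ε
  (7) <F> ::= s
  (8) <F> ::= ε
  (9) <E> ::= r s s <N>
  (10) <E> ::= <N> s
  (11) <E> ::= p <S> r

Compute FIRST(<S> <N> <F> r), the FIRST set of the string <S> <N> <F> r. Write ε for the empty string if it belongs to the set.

FIRST(<F>): from <F>::=s we get {s}; from <F>::=ε we get {ε}. So FIRST(<F>) = {ε, s}.
FIRST(<S>): from <S>::=<E> we get {p, r, s, u}; from <S>::=ε we get {ε}; from <S>::=<F> r r p we get {r, s}. So FIRST(<S>) = {ε, p, r, s, u}.
FIRST(<N>): from <N>::=<E> r we get {p, r, s, u}; from <N>::=u w <S> we get {u}; from <N>::=ε we get {ε}. So FIRST(<N>) = {ε, p, r, s, u}.
FIRST(<E>): from <E>::=r s s <N> we get {r}; from <E>::=<N> s we get {p, r, s, u}; from <E>::=p <S> r we get {p}. So FIRST(<E>) = {p, r, s, u}.
FIRST(<S> <N> <F> r): take FIRST of each symbol in turn, carrying on past any symbol whose FIRST contains ε; result {p, r, s, u}.

{p, r, s, u}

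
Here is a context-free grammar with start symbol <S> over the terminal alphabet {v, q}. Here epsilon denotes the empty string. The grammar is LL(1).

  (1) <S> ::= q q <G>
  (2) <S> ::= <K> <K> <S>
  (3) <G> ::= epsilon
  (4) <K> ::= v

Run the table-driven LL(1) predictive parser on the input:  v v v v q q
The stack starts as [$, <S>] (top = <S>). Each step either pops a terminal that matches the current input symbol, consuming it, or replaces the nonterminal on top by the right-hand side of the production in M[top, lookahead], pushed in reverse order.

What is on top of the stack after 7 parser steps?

v

step 1: stack=$ <S>  input=v v v v q q $  — expand <S> ::= <K> <K> <S>
step 2: stack=$ <S> <K> <K>  input=v v v v q q $  — expand <K> ::= v
step 3: stack=$ <S> <K> v  input=v v v v q q $  — match v
step 4: stack=$ <S> <K>  input=v v v q q $  — expand <K> ::= v
step 5: stack=$ <S> v  input=v v v q q $  — match v
step 6: stack=$ <S>  input=v v q q $  — expand <S> ::= <K> <K> <S>
step 7: stack=$ <S> <K> <K>  input=v v q q $  — expand <K> ::= v
Stack after step 7: $ <S> <K> v (top = v).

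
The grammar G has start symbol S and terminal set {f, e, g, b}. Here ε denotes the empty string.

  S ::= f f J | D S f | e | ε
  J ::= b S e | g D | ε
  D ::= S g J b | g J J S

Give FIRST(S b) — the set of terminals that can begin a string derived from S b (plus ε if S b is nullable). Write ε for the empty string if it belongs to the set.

FIRST(J) = {ε, b, g}
FIRST(S) = {ε, e, f, g}  (via D S f)
FIRST(D) = {e, f, g}  (via S g J b)
FIRST(S b): take FIRST of each symbol in turn, carrying on past any symbol whose FIRST contains ε; result {b, e, f, g}.

{b, e, f, g}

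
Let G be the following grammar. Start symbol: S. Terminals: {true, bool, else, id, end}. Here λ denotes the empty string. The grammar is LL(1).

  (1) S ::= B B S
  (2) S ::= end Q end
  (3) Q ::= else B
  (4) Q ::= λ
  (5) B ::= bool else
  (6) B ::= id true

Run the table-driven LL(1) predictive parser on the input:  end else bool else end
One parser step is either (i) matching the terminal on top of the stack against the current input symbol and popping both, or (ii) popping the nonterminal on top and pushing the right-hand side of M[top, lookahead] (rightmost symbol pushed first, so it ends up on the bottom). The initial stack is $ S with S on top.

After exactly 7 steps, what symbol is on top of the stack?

end

     Stack            Input                     Action
  1  $ S              end else bool else end $  expand S ::= end Q end
  2  $ end Q end      end else bool else end $  match end
  3  $ end Q          else bool else end $      expand Q ::= else B
  4  $ end B else     else bool else end $      match else
  5  $ end B          bool else end $           expand B ::= bool else
  6  $ end else bool  bool else end $           match bool
  7  $ end else       else end $                match else
Stack after step 7: $ end (top = end).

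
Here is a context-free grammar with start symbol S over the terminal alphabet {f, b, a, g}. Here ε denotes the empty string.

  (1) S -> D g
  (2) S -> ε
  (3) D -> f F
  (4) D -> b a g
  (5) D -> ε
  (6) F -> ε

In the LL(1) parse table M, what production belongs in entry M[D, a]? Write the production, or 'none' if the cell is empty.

none

FIRST(D): from D->f F we get {f}; from D->b a g we get {b}; from D->ε we get {ε}. So FIRST(D) = {ε, b, f}.
FIRST(F): from F->ε we get {ε}. So FIRST(F) = {ε}.
FIRST(S): from S->D g we get {b, f, g}; from S->ε we get {ε}. So FIRST(S) = {ε, b, f, g}.
FOLLOW(S) includes $ since S is the start symbol.
FOLLOW(D): in S->D g, D is followed by g with FIRST {g}. Thus FOLLOW(D) = {g}.
For D -> f F: FIRST(f F) = {f}, so it goes in M[D, t] for t ∈ {f}.
For D -> b a g: FIRST(b a g) = {b}, so it goes in M[D, t] for t ∈ {b}.
For D -> ε: FIRST(ε) = {ε}, so it goes in M[D, t] for t ∈ {}; since ε ∈ FIRST, also for every t ∈ FOLLOW(D) = {g}.
None of these place a production in M[D, a].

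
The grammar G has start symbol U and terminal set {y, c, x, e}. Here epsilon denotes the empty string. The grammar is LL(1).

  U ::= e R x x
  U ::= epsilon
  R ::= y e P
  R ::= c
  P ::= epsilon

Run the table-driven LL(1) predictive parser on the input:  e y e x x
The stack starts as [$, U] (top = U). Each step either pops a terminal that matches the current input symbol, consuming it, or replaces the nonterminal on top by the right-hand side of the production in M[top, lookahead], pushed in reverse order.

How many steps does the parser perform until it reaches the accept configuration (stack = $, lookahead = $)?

8

     Stack        Input        Action
  1  $ U          e y e x x $  expand U ::= e R x x
  2  $ x x R e    e y e x x $  match e
  3  $ x x R      y e x x $    expand R ::= y e P
  4  $ x x P e y  y e x x $    match y
  5  $ x x P e    e x x $      match e
  6  $ x x P      x x $        expand P ::= epsilon
  7  $ x x        x x $        match x
  8  $ x          x $          match x
Accept reached after 8 steps.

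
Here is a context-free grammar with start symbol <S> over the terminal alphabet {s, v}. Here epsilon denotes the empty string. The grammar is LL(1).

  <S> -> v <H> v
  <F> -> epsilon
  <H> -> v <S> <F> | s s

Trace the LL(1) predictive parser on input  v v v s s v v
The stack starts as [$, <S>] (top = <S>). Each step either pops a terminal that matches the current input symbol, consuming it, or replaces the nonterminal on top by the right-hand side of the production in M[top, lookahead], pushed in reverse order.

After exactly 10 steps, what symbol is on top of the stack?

step 1: stack=$ <S>  input=v v v s s v v $  — expand <S> -> v <H> v
step 2: stack=$ v <H> v  input=v v v s s v v $  — match v
step 3: stack=$ v <H>  input=v v s s v v $  — expand <H> -> v <S> <F>
step 4: stack=$ v <F> <S> v  input=v v s s v v $  — match v
step 5: stack=$ v <F> <S>  input=v s s v v $  — expand <S> -> v <H> v
step 6: stack=$ v <F> v <H> v  input=v s s v v $  — match v
step 7: stack=$ v <F> v <H>  input=s s v v $  — expand <H> -> s s
step 8: stack=$ v <F> v s s  input=s s v v $  — match s
step 9: stack=$ v <F> v s  input=s v v $  — match s
step 10: stack=$ v <F> v  input=v v $  — match v
Stack after step 10: $ v <F> (top = <F>).

<F>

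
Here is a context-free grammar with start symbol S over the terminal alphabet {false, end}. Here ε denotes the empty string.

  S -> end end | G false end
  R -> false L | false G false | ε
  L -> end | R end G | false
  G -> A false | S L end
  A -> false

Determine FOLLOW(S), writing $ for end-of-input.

{$, end, false}

FIRST(R) = {ε, false}
FIRST(A) = {false}
FIRST(L) = {end, false}  (via R end G)
FIRST(S) = {end, false}  (via G false end)
FIRST(G) = {end, false}  (via A false, S L end)
FOLLOW(S) includes $ since S is the start symbol.
FOLLOW(S): in G->S L end, S is followed by L end with FIRST {end, false}. Thus FOLLOW(S) = {$, end, false}.
FOLLOW(R): in L->R end G, R is followed by end G with FIRST {end}. Thus FOLLOW(R) = {end}.
FOLLOW(L): in R->false L, the suffix after L is empty, so FOLLOW(L) ⊇ FOLLOW(R) = {end}; in G->S L end, L is followed by end with FIRST {end}. Thus FOLLOW(L) = {end}.
FOLLOW(G): in S->G false end, G is followed by false end with FIRST {false}; in R->false G false, G is followed by false with FIRST {false}; in L->R end G, the suffix after G is empty, so FOLLOW(G) ⊇ FOLLOW(L) = {end}. Thus FOLLOW(G) = {end, false}.
FOLLOW(A): in G->A false, A is followed by false with FIRST {false}. Thus FOLLOW(A) = {false}.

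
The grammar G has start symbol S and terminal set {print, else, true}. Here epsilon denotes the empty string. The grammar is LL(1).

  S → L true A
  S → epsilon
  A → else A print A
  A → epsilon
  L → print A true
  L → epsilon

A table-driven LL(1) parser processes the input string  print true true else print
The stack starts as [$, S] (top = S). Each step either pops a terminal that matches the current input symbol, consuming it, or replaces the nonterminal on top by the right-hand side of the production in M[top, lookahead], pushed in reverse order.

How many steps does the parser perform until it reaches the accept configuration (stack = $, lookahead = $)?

step 1: stack=$ S  input=print true true else print $  — expand S → L true A
step 2: stack=$ A true L  input=print true true else print $  — expand L → print A true
step 3: stack=$ A true true A print  input=print true true else print $  — match print
step 4: stack=$ A true true A  input=true true else print $  — expand A → epsilon
step 5: stack=$ A true true  input=true true else print $  — match true
step 6: stack=$ A true  input=true else print $  — match true
step 7: stack=$ A  input=else print $  — expand A → else A print A
step 8: stack=$ A print A else  input=else print $  — match else
step 9: stack=$ A print A  input=print $  — expand A → epsilon
step 10: stack=$ A print  input=print $  — match print
step 11: stack=$ A  input=$  — expand A → epsilon
Accept reached after 11 steps.

11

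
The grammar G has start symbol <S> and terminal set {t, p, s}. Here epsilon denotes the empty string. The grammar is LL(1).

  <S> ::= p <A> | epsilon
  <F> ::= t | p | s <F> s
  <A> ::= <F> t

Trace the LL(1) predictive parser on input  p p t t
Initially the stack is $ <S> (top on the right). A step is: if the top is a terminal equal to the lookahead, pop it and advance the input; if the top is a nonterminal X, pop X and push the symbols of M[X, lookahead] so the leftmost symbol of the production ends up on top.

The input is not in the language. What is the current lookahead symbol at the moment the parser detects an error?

t

     Stack    Input      Action
  1  $ <S>    p p t t $  expand <S> ::= p <A>
  2  $ <A> p  p p t t $  match p
  3  $ <A>    p t t $    expand <A> ::= <F> t
  4  $ t <F>  p t t $    expand <F> ::= p
  5  $ t p    p t t $    match p
  6  $ t      t t $      match t
  7  $        t $        error: stack empty but input remains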